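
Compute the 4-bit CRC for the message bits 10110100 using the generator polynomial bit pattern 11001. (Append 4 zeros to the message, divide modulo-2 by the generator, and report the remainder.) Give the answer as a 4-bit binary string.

Append 4 zeros: 101101000000. Divide by 11001 (XOR where the leading bit is 1):
  pos 0: 10110 XOR 11001 = 01111
  pos 1: 11111 XOR 11001 = 00110
  pos 3: 11000 XOR 11001 = 00001
  pos 7: 10000 XOR 11001 = 01001
Remainder (last 4 bits) = 1001. This is the CRC / FCS.

1001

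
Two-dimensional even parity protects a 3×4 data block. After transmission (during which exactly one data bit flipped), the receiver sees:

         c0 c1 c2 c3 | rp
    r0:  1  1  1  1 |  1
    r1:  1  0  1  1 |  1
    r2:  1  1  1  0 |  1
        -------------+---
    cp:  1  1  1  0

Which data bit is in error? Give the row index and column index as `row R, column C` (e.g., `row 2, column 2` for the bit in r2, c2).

row 0, column 1

Recompute each row's even parity and compare to rp:
  r0: data parity 0, sent rp 1 → mismatch
  r1: data parity 1, sent rp 1 → ok
  r2: data parity 1, sent rp 1 → ok
Recompute each column's even parity and compare to cp:
  c0: data parity 1, sent cp 1 → ok
  c1: data parity 0, sent cp 1 → mismatch
  c2: data parity 1, sent cp 1 → ok
  c3: data parity 0, sent cp 0 → ok
Exactly one row (r0) and one column (c1) fail → the flipped bit is at their intersection.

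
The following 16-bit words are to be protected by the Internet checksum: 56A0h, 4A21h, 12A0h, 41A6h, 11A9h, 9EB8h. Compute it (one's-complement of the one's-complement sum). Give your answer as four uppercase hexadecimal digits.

One's-complement addition (fold any carry out of bit 15 back into bit 0):
  0x56A0 + 0x4A21 = 0x0A0C1
  0xA0C1 + 0x12A0 = 0x0B361
  0xB361 + 0x41A6 = 0x0F507
  0xF507 + 0x11A9 = 0x106B0 → wrap carry → 0x06B1
  0x06B1 + 0x9EB8 = 0x0A569
One's-complement sum = 0xA569.
Checksum = ~0xA569 & 0xFFFF = 0x5A96.

5A96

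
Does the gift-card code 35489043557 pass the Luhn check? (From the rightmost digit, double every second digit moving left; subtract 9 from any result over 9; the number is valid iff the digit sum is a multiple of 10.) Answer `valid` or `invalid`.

invalid

From the right, keep odd positions and double even positions (subtract 9 from any doubled value over 9):
  doubled (positions 2,4,...): 1 6 0 7 1 → sum 15
  kept (positions 1,3,...): 7 5 4 9 4 3 → sum 32
Total = 47.
47 mod 10 = 7, so the number is invalid.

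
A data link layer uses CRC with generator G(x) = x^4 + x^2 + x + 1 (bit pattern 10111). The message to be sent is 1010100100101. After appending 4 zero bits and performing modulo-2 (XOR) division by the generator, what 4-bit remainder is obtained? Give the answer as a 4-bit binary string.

Append 4 zeros: 10101001001010000. Divide by 10111 (XOR where the leading bit is 1):
  pos 0: 10101 XOR 10111 = 00010
  pos 3: 10001 XOR 10111 = 00110
  pos 5: 11000 XOR 10111 = 01111
  pos 6: 11111 XOR 10111 = 01000
  pos 7: 10000 XOR 10111 = 00111
  pos 9: 11110 XOR 10111 = 01001
  pos 10: 10010 XOR 10111 = 00101
  pos 12: 10100 XOR 10111 = 00011
Remainder (last 4 bits) = 0011. This is the CRC / FCS.

0011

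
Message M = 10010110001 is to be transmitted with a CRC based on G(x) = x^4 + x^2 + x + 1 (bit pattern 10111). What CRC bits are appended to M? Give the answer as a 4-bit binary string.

Append 4 zeros: 100101100010000. Divide by 10111 (XOR where the leading bit is 1):
  pos 0: 10010 XOR 10111 = 00101
  pos 2: 10111 XOR 10111 = 00000
  pos 10: 10000 XOR 10111 = 00111
Remainder (last 4 bits) = 0111. This is the CRC / FCS.

0111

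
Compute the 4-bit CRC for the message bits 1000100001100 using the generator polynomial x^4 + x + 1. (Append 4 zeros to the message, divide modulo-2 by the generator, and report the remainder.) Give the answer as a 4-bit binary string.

1010

Append 4 zeros: 10001000011000000. Divide by 10011 (XOR where the leading bit is 1):
  pos 0: 10001 XOR 10011 = 00010
  pos 3: 10000 XOR 10011 = 00011
  pos 6: 11011 XOR 10011 = 01000
  pos 7: 10000 XOR 10011 = 00011
  pos 10: 11000 XOR 10011 = 01011
  pos 11: 10110 XOR 10011 = 00101
Remainder (last 4 bits) = 1010. This is the CRC / FCS.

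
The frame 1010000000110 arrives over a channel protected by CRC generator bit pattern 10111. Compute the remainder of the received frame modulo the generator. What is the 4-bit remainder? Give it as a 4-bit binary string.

0000

Modulo-2 division of 1010000000110 by 10111:
  pos 0: 10100 XOR 10111 = 00011
  pos 3: 11000 XOR 10111 = 01111
  pos 4: 11110 XOR 10111 = 01001
  pos 5: 10010 XOR 10111 = 00101
  pos 7: 10111 XOR 10111 = 00000
Remainder = 0000 (zero — the frame passes the CRC check).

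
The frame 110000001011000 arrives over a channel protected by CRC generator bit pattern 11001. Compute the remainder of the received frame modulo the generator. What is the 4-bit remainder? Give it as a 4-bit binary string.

0100

Modulo-2 division of 110000001011000 by 11001:
  pos 0: 11000 XOR 11001 = 00001
  pos 4: 10001 XOR 11001 = 01000
  pos 5: 10000 XOR 11001 = 01001
  pos 6: 10011 XOR 11001 = 01010
  pos 7: 10101 XOR 11001 = 01100
  pos 8: 11000 XOR 11001 = 00001
Remainder = 0100 (nonzero — an error is detected).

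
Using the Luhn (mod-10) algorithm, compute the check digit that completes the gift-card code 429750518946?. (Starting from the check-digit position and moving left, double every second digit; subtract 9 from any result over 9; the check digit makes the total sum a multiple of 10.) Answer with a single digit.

2

Partial digits right→left: 6 4 9 8 1 5 0 5 7 9 2 4
Double every second digit counting from the check-digit position (so the 1st, 3rd, 5th, ... of the partial from the right).
  doubled (with −9 where >9): 3 9 2 0 5 4 → sum 23
  kept as-is: 4 8 5 5 9 4 → sum 35
Total = 23 + 35 = 58.
Check digit = (10 − (58 mod 10)) mod 10 = 2.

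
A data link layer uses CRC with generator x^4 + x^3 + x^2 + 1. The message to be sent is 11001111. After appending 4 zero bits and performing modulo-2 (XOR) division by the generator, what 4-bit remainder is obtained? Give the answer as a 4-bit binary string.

0000

Append 4 zeros: 110011110000. Divide by 11101 (XOR where the leading bit is 1):
  pos 0: 11001 XOR 11101 = 00100
  pos 2: 10011 XOR 11101 = 01110
  pos 3: 11101 XOR 11101 = 00000
Remainder (last 4 bits) = 0000. This is the CRC / FCS.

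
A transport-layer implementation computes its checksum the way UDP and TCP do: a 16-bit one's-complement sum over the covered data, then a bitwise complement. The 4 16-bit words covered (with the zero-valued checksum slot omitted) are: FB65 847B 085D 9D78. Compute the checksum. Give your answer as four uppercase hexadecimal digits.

DA48

One's-complement addition (fold any carry out of bit 15 back into bit 0):
  0xFB65 + 0x847B = 0x17FE0 → wrap carry → 0x7FE1
  0x7FE1 + 0x085D = 0x0883E
  0x883E + 0x9D78 = 0x125B6 → wrap carry → 0x25B7
One's-complement sum = 0x25B7.
Checksum = ~0x25B7 & 0xFFFF = 0xDA48.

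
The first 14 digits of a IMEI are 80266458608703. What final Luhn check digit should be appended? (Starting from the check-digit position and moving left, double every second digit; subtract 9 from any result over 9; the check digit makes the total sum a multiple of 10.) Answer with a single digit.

6

Partial digits right→left: 3 0 7 8 0 6 8 5 4 6 6 2 0 8
Double every second digit counting from the check-digit position (so the 1st, 3rd, 5th, ... of the partial from the right).
  doubled (with −9 where >9): 6 5 0 7 8 3 0 → sum 29
  kept as-is: 0 8 6 5 6 2 8 → sum 35
Total = 29 + 35 = 64.
Check digit = (10 − (64 mod 10)) mod 10 = 6.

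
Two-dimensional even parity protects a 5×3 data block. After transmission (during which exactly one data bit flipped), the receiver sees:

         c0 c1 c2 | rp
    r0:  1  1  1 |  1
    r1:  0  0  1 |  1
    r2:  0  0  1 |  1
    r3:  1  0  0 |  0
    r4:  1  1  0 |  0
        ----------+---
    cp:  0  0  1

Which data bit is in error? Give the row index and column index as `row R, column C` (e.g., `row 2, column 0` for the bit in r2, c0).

Recompute each row's even parity and compare to rp:
  r0: data parity 1, sent rp 1 → ok
  r1: data parity 1, sent rp 1 → ok
  r2: data parity 1, sent rp 1 → ok
  r3: data parity 1, sent rp 0 → mismatch
  r4: data parity 0, sent rp 0 → ok
Recompute each column's even parity and compare to cp:
  c0: data parity 1, sent cp 0 → mismatch
  c1: data parity 0, sent cp 0 → ok
  c2: data parity 1, sent cp 1 → ok
Exactly one row (r3) and one column (c0) fail → the flipped bit is at their intersection.

row 3, column 0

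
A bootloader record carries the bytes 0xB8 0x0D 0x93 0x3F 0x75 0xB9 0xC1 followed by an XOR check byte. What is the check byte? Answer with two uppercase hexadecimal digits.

XOR the bytes together:
  start with 0xB8
  0xB8 ⊕ 0x0D = 0xB5
  0xB5 ⊕ 0x93 = 0x26
  0x26 ⊕ 0x3F = 0x19
  0x19 ⊕ 0x75 = 0x6C
  0x6C ⊕ 0xB9 = 0xD5
  0xD5 ⊕ 0xC1 = 0x14

14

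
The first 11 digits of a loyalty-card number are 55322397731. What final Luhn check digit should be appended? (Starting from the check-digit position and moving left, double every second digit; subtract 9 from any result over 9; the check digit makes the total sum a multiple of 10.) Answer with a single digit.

3

Partial digits right→left: 1 3 7 7 9 3 2 2 3 5 5
Double every second digit counting from the check-digit position (so the 1st, 3rd, 5th, ... of the partial from the right).
  doubled (with −9 where >9): 2 5 9 4 6 1 → sum 27
  kept as-is: 3 7 3 2 5 → sum 20
Total = 27 + 20 = 47.
Check digit = (10 − (47 mod 10)) mod 10 = 3.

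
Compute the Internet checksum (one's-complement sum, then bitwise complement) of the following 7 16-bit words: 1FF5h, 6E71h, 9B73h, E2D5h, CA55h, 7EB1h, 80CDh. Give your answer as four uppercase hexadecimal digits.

297B

One's-complement addition (fold any carry out of bit 15 back into bit 0):
  0x1FF5 + 0x6E71 = 0x08E66
  0x8E66 + 0x9B73 = 0x129D9 → wrap carry → 0x29DA
  0x29DA + 0xE2D5 = 0x10CAF → wrap carry → 0x0CB0
  0x0CB0 + 0xCA55 = 0x0D705
  0xD705 + 0x7EB1 = 0x155B6 → wrap carry → 0x55B7
  0x55B7 + 0x80CD = 0x0D684
One's-complement sum = 0xD684.
Checksum = ~0xD684 & 0xFFFF = 0x297B.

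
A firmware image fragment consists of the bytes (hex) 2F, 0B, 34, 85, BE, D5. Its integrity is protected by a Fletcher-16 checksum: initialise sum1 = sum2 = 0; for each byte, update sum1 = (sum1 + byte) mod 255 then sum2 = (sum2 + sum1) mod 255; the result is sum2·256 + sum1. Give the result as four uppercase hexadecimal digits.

0788

Running sums (mod 255):
  after byte 0 (2F): sum1=47, sum2=47
  after byte 1 (0B): sum1=58, sum2=105
  after byte 2 (34): sum1=110, sum2=215
  after byte 3 (85): sum1=243, sum2=203
  after byte 4 (BE): sum1=178, sum2=126
  after byte 5 (D5): sum1=136, sum2=7
Checksum = sum2·256 + sum1 = 7·256 + 136 = 1928 = 0x0788.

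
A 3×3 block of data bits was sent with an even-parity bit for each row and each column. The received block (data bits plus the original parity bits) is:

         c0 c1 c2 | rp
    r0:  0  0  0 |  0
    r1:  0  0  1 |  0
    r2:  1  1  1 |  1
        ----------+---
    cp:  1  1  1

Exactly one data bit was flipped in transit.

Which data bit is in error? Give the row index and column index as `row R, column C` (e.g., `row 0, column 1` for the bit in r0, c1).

row 1, column 2

Recompute each row's even parity and compare to rp:
  r0: data parity 0, sent rp 0 → ok
  r1: data parity 1, sent rp 0 → mismatch
  r2: data parity 1, sent rp 1 → ok
Recompute each column's even parity and compare to cp:
  c0: data parity 1, sent cp 1 → ok
  c1: data parity 1, sent cp 1 → ok
  c2: data parity 0, sent cp 1 → mismatch
Exactly one row (r1) and one column (c2) fail → the flipped bit is at their intersection.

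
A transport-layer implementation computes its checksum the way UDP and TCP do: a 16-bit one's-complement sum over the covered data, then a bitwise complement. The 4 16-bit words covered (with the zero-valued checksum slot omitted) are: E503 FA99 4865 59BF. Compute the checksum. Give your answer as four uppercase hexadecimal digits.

One's-complement addition (fold any carry out of bit 15 back into bit 0):
  0xE503 + 0xFA99 = 0x1DF9C → wrap carry → 0xDF9D
  0xDF9D + 0x4865 = 0x12802 → wrap carry → 0x2803
  0x2803 + 0x59BF = 0x081C2
One's-complement sum = 0x81C2.
Checksum = ~0x81C2 & 0xFFFF = 0x7E3D.

7E3D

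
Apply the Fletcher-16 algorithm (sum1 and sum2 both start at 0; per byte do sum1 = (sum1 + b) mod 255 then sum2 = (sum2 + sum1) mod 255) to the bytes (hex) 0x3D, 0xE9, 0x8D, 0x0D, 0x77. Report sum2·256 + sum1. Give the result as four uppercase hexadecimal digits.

1439

Running sums (mod 255):
  after byte 0 (0x3D): sum1=61, sum2=61
  after byte 1 (0xE9): sum1=39, sum2=100
  after byte 2 (0x8D): sum1=180, sum2=25
  after byte 3 (0x0D): sum1=193, sum2=218
  after byte 4 (0x77): sum1=57, sum2=20
Checksum = sum2·256 + sum1 = 20·256 + 57 = 5177 = 0x1439.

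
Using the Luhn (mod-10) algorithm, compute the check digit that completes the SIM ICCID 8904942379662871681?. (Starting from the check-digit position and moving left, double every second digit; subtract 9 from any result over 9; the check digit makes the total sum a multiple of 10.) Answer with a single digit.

6

Partial digits right→left: 1 8 6 1 7 8 2 6 6 9 7 3 2 4 9 4 0 9 8
Double every second digit counting from the check-digit position (so the 1st, 3rd, 5th, ... of the partial from the right).
  doubled (with −9 where >9): 2 3 5 4 3 5 4 9 0 7 → sum 42
  kept as-is: 8 1 8 6 9 3 4 4 9 → sum 52
Total = 42 + 52 = 94.
Check digit = (10 − (94 mod 10)) mod 10 = 6.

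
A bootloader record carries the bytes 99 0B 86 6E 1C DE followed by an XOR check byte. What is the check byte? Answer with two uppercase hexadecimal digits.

XOR the bytes together:
  start with 0x99
  0x99 ⊕ 0x0B = 0x92
  0x92 ⊕ 0x86 = 0x14
  0x14 ⊕ 0x6E = 0x7A
  0x7A ⊕ 0x1C = 0x66
  0x66 ⊕ 0xDE = 0xB8

B8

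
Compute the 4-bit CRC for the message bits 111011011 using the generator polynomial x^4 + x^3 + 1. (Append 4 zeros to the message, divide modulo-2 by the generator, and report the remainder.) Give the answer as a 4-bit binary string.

Append 4 zeros: 1110110110000. Divide by 11001 (XOR where the leading bit is 1):
  pos 0: 11101 XOR 11001 = 00100
  pos 2: 10010 XOR 11001 = 01011
  pos 3: 10111 XOR 11001 = 01110
  pos 4: 11101 XOR 11001 = 00100
  pos 6: 10000 XOR 11001 = 01001
  pos 7: 10010 XOR 11001 = 01011
  pos 8: 10110 XOR 11001 = 01111
Remainder (last 4 bits) = 1111. This is the CRC / FCS.

1111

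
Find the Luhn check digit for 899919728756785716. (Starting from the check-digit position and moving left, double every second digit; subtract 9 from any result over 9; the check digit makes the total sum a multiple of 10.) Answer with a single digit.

Partial digits right→left: 6 1 7 5 8 7 6 5 7 8 2 7 9 1 9 9 9 8
Double every second digit counting from the check-digit position (so the 1st, 3rd, 5th, ... of the partial from the right).
  doubled (with −9 where >9): 3 5 7 3 5 4 9 9 9 → sum 54
  kept as-is: 1 5 7 5 8 7 1 9 8 → sum 51
Total = 54 + 51 = 105.
Check digit = (10 − (105 mod 10)) mod 10 = 5.

5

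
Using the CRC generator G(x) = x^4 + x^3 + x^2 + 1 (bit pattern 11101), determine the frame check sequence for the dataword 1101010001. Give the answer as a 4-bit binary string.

1110

Append 4 zeros: 11010100010000. Divide by 11101 (XOR where the leading bit is 1):
  pos 0: 11010 XOR 11101 = 00111
  pos 2: 11110 XOR 11101 = 00011
  pos 5: 11001 XOR 11101 = 00100
  pos 7: 10000 XOR 11101 = 01101
  pos 8: 11010 XOR 11101 = 00111
Remainder (last 4 bits) = 1110. This is the CRC / FCS.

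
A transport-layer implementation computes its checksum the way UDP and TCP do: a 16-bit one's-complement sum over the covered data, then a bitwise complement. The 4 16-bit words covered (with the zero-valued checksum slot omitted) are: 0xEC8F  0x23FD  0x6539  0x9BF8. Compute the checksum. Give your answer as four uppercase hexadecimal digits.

One's-complement addition (fold any carry out of bit 15 back into bit 0):
  0xEC8F + 0x23FD = 0x1108C → wrap carry → 0x108D
  0x108D + 0x6539 = 0x075C6
  0x75C6 + 0x9BF8 = 0x111BE → wrap carry → 0x11BF
One's-complement sum = 0x11BF.
Checksum = ~0x11BF & 0xFFFF = 0xEE40.

EE40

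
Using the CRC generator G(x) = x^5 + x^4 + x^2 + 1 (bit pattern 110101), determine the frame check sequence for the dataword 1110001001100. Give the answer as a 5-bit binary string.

Append 5 zeros: 111000100110000000. Divide by 110101 (XOR where the leading bit is 1):
  pos 0: 111000 XOR 110101 = 001101
  pos 2: 110110 XOR 110101 = 000011
  pos 6: 110110 XOR 110101 = 000011
  pos 10: 110000 XOR 110101 = 000101
Remainder (last 5 bits) = 10100. This is the CRC / FCS.

10100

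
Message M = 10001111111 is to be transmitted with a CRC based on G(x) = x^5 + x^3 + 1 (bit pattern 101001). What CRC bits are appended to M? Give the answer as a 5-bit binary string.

Append 5 zeros: 1000111111100000. Divide by 101001 (XOR where the leading bit is 1):
  pos 0: 100011 XOR 101001 = 001010
  pos 2: 101011 XOR 101001 = 000010
  pos 6: 101110 XOR 101001 = 000111
  pos 9: 111000 XOR 101001 = 010001
  pos 10: 100010 XOR 101001 = 001011
Remainder (last 5 bits) = 01011. This is the CRC / FCS.

01011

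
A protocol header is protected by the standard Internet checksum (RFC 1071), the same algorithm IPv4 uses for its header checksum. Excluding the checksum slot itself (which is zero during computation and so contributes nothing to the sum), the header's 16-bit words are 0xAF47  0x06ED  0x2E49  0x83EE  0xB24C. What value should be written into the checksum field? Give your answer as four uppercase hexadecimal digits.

One's-complement addition (fold any carry out of bit 15 back into bit 0):
  0xAF47 + 0x06ED = 0x0B634
  0xB634 + 0x2E49 = 0x0E47D
  0xE47D + 0x83EE = 0x1686B → wrap carry → 0x686C
  0x686C + 0xB24C = 0x11AB8 → wrap carry → 0x1AB9
One's-complement sum = 0x1AB9.
Checksum = ~0x1AB9 & 0xFFFF = 0xE546.

E546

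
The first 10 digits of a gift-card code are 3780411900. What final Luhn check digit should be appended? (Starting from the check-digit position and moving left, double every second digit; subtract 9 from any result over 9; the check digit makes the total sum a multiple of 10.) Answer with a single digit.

Partial digits right→left: 0 0 9 1 1 4 0 8 7 3
Double every second digit counting from the check-digit position (so the 1st, 3rd, 5th, ... of the partial from the right).
  doubled (with −9 where >9): 0 9 2 0 5 → sum 16
  kept as-is: 0 1 4 8 3 → sum 16
Total = 16 + 16 = 32.
Check digit = (10 − (32 mod 10)) mod 10 = 8.

8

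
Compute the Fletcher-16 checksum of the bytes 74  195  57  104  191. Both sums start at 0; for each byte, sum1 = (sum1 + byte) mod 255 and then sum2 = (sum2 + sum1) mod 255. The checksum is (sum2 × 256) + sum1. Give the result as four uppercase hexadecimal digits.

BE6F

Running sums (mod 255):
  after byte 0 (74): sum1=74, sum2=74
  after byte 1 (195): sum1=14, sum2=88
  after byte 2 (57): sum1=71, sum2=159
  after byte 3 (104): sum1=175, sum2=79
  after byte 4 (191): sum1=111, sum2=190
Checksum = sum2·256 + sum1 = 190·256 + 111 = 48751 = 0xBE6F.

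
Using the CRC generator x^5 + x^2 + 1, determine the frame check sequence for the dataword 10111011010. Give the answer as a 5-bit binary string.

10111

Append 5 zeros: 1011101101000000. Divide by 100101 (XOR where the leading bit is 1):
  pos 0: 101110 XOR 100101 = 001011
  pos 2: 101111 XOR 100101 = 001010
  pos 4: 101001 XOR 100101 = 001100
  pos 6: 110000 XOR 100101 = 010101
  pos 7: 101010 XOR 100101 = 001111
  pos 9: 111100 XOR 100101 = 011001
  pos 10: 110010 XOR 100101 = 010111
Remainder (last 5 bits) = 10111. This is the CRC / FCS.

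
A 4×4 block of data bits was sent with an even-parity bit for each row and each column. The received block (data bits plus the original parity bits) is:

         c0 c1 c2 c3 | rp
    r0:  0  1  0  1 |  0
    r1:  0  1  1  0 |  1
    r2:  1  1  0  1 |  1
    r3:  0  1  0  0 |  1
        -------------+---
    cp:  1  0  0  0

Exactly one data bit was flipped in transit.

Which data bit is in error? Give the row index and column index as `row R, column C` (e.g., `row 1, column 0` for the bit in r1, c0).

row 1, column 2

Recompute each row's even parity and compare to rp:
  r0: data parity 0, sent rp 0 → ok
  r1: data parity 0, sent rp 1 → mismatch
  r2: data parity 1, sent rp 1 → ok
  r3: data parity 1, sent rp 1 → ok
Recompute each column's even parity and compare to cp:
  c0: data parity 1, sent cp 1 → ok
  c1: data parity 0, sent cp 0 → ok
  c2: data parity 1, sent cp 0 → mismatch
  c3: data parity 0, sent cp 0 → ok
Exactly one row (r1) and one column (c2) fail → the flipped bit is at their intersection.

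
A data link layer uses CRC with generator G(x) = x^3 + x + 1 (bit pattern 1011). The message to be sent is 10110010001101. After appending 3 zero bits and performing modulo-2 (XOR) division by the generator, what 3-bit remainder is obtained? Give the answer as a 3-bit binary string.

Append 3 zeros: 10110010001101000. Divide by 1011 (XOR where the leading bit is 1):
  pos 0: 1011 XOR 1011 = 0000
  pos 6: 1000 XOR 1011 = 0011
  pos 8: 1111 XOR 1011 = 0100
  pos 9: 1000 XOR 1011 = 0011
  pos 11: 1110 XOR 1011 = 0101
  pos 12: 1010 XOR 1011 = 0001
Remainder (last 3 bits) = 010. This is the CRC / FCS.

010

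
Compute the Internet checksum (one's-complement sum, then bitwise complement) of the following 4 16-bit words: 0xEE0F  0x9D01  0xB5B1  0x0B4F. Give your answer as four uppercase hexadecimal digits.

One's-complement addition (fold any carry out of bit 15 back into bit 0):
  0xEE0F + 0x9D01 = 0x18B10 → wrap carry → 0x8B11
  0x8B11 + 0xB5B1 = 0x140C2 → wrap carry → 0x40C3
  0x40C3 + 0x0B4F = 0x04C12
One's-complement sum = 0x4C12.
Checksum = ~0x4C12 & 0xFFFF = 0xB3ED.

B3ED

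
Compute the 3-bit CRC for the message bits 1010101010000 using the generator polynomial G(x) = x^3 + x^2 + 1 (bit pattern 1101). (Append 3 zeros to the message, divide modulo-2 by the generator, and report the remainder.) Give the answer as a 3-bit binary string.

Append 3 zeros: 1010101010000000. Divide by 1101 (XOR where the leading bit is 1):
  pos 0: 1010 XOR 1101 = 0111
  pos 1: 1111 XOR 1101 = 0010
  pos 3: 1001 XOR 1101 = 0100
  pos 4: 1000 XOR 1101 = 0101
  pos 5: 1011 XOR 1101 = 0110
  pos 6: 1100 XOR 1101 = 0001
  pos 9: 1000 XOR 1101 = 0101
  pos 10: 1010 XOR 1101 = 0111
  pos 11: 1110 XOR 1101 = 0011
Remainder (last 3 bits) = 110. This is the CRC / FCS.

110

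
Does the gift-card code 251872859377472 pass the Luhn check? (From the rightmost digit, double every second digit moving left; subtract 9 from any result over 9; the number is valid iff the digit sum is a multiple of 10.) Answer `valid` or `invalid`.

invalid

From the right, keep odd positions and double even positions (subtract 9 from any doubled value over 9):
  doubled (positions 2,4,...): 5 5 6 1 4 7 1 → sum 29
  kept (positions 1,3,...): 2 4 7 9 8 7 1 2 → sum 40
Total = 69.
69 mod 10 = 9, so the number is invalid.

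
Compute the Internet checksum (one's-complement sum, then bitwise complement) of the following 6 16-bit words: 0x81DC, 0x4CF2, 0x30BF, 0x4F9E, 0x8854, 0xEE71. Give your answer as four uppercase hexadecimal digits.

One's-complement addition (fold any carry out of bit 15 back into bit 0):
  0x81DC + 0x4CF2 = 0x0CECE
  0xCECE + 0x30BF = 0x0FF8D
  0xFF8D + 0x4F9E = 0x14F2B → wrap carry → 0x4F2C
  0x4F2C + 0x8854 = 0x0D780
  0xD780 + 0xEE71 = 0x1C5F1 → wrap carry → 0xC5F2
One's-complement sum = 0xC5F2.
Checksum = ~0xC5F2 & 0xFFFF = 0x3A0D.

3A0D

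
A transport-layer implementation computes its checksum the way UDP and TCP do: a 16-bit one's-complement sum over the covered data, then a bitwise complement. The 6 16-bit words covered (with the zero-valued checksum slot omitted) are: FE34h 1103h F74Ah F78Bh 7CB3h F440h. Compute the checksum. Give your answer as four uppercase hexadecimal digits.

90FC

One's-complement addition (fold any carry out of bit 15 back into bit 0):
  0xFE34 + 0x1103 = 0x10F37 → wrap carry → 0x0F38
  0x0F38 + 0xF74A = 0x10682 → wrap carry → 0x0683
  0x0683 + 0xF78B = 0x0FE0E
  0xFE0E + 0x7CB3 = 0x17AC1 → wrap carry → 0x7AC2
  0x7AC2 + 0xF440 = 0x16F02 → wrap carry → 0x6F03
One's-complement sum = 0x6F03.
Checksum = ~0x6F03 & 0xFFFF = 0x90FC.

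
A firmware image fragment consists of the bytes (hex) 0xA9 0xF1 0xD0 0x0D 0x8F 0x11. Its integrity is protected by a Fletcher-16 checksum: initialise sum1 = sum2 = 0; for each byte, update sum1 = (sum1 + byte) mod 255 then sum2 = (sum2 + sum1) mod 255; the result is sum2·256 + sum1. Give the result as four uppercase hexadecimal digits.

Running sums (mod 255):
  after byte 0 (0xA9): sum1=169, sum2=169
  after byte 1 (0xF1): sum1=155, sum2=69
  after byte 2 (0xD0): sum1=108, sum2=177
  after byte 3 (0x0D): sum1=121, sum2=43
  after byte 4 (0x8F): sum1=9, sum2=52
  after byte 5 (0x11): sum1=26, sum2=78
Checksum = sum2·256 + sum1 = 78·256 + 26 = 19994 = 0x4E1A.

4E1A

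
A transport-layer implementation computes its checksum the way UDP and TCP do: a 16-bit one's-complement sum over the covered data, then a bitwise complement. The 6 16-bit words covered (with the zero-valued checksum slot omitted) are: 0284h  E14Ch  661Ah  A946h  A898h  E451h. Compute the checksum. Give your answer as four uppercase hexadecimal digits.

7FE3

One's-complement addition (fold any carry out of bit 15 back into bit 0):
  0x0284 + 0xE14C = 0x0E3D0
  0xE3D0 + 0x661A = 0x149EA → wrap carry → 0x49EB
  0x49EB + 0xA946 = 0x0F331
  0xF331 + 0xA898 = 0x19BC9 → wrap carry → 0x9BCA
  0x9BCA + 0xE451 = 0x1801B → wrap carry → 0x801C
One's-complement sum = 0x801C.
Checksum = ~0x801C & 0xFFFF = 0x7FE3.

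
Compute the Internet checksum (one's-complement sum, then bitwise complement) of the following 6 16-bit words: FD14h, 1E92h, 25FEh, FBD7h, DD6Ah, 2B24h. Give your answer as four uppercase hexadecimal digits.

One's-complement addition (fold any carry out of bit 15 back into bit 0):
  0xFD14 + 0x1E92 = 0x11BA6 → wrap carry → 0x1BA7
  0x1BA7 + 0x25FE = 0x041A5
  0x41A5 + 0xFBD7 = 0x13D7C → wrap carry → 0x3D7D
  0x3D7D + 0xDD6A = 0x11AE7 → wrap carry → 0x1AE8
  0x1AE8 + 0x2B24 = 0x0460C
One's-complement sum = 0x460C.
Checksum = ~0x460C & 0xFFFF = 0xB9F3.

B9F3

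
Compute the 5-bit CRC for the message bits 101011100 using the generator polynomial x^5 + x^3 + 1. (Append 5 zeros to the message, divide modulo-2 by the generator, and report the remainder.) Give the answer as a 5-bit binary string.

Append 5 zeros: 10101110000000. Divide by 101001 (XOR where the leading bit is 1):
  pos 0: 101011 XOR 101001 = 000010
  pos 4: 101000 XOR 101001 = 000001
Remainder (last 5 bits) = 10000. This is the CRC / FCS.

10000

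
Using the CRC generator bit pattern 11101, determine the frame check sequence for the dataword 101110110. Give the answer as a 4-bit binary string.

Append 4 zeros: 1011101100000. Divide by 11101 (XOR where the leading bit is 1):
  pos 0: 10111 XOR 11101 = 01010
  pos 1: 10100 XOR 11101 = 01001
  pos 2: 10011 XOR 11101 = 01110
  pos 3: 11101 XOR 11101 = 00000
Remainder (last 4 bits) = 0000. This is the CRC / FCS.

0000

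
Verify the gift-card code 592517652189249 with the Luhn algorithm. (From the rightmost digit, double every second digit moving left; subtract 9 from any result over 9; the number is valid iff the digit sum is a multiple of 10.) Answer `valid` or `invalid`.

valid

From the right, keep odd positions and double even positions (subtract 9 from any doubled value over 9):
  doubled (positions 2,4,...): 8 9 2 1 5 1 9 → sum 35
  kept (positions 1,3,...): 9 2 8 2 6 1 2 5 → sum 35
Total = 70.
70 mod 10 = 0, so the number is valid.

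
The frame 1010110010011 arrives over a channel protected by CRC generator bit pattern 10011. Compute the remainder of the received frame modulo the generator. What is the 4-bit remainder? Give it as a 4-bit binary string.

Modulo-2 division of 1010110010011 by 10011:
  pos 0: 10101 XOR 10011 = 00110
  pos 2: 11010 XOR 10011 = 01001
  pos 3: 10010 XOR 10011 = 00001
  pos 7: 11001 XOR 10011 = 01010
  pos 8: 10101 XOR 10011 = 00110
Remainder = 0110 (nonzero — an error is detected).

0110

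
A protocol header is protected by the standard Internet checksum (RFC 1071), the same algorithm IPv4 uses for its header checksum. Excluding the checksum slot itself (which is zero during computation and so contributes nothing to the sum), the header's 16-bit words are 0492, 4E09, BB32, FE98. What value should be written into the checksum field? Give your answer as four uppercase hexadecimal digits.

F398

One's-complement addition (fold any carry out of bit 15 back into bit 0):
  0x0492 + 0x4E09 = 0x0529B
  0x529B + 0xBB32 = 0x10DCD → wrap carry → 0x0DCE
  0x0DCE + 0xFE98 = 0x10C66 → wrap carry → 0x0C67
One's-complement sum = 0x0C67.
Checksum = ~0x0C67 & 0xFFFF = 0xF398.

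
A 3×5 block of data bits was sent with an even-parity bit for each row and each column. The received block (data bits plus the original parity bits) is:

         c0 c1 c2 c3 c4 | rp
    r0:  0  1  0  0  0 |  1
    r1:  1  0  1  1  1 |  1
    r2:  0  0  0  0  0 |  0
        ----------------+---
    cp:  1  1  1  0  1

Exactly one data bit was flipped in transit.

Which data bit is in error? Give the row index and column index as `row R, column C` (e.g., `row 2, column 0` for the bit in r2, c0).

Recompute each row's even parity and compare to rp:
  r0: data parity 1, sent rp 1 → ok
  r1: data parity 0, sent rp 1 → mismatch
  r2: data parity 0, sent rp 0 → ok
Recompute each column's even parity and compare to cp:
  c0: data parity 1, sent cp 1 → ok
  c1: data parity 1, sent cp 1 → ok
  c2: data parity 1, sent cp 1 → ok
  c3: data parity 1, sent cp 0 → mismatch
  c4: data parity 1, sent cp 1 → ok
Exactly one row (r1) and one column (c3) fail → the flipped bit is at their intersection.

row 1, column 3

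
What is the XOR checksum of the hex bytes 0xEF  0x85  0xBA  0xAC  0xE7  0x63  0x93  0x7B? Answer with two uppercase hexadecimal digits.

10

XOR the bytes together:
  start with 0xEF
  0xEF ⊕ 0x85 = 0x6A
  0x6A ⊕ 0xBA = 0xD0
  0xD0 ⊕ 0xAC = 0x7C
  0x7C ⊕ 0xE7 = 0x9B
  0x9B ⊕ 0x63 = 0xF8
  0xF8 ⊕ 0x93 = 0x6B
  0x6B ⊕ 0x7B = 0x10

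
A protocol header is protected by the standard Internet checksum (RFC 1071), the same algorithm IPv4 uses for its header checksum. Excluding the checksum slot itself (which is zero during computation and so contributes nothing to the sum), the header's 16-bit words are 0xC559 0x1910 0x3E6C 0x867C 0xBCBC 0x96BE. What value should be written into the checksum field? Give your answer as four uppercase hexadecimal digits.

One's-complement addition (fold any carry out of bit 15 back into bit 0):
  0xC559 + 0x1910 = 0x0DE69
  0xDE69 + 0x3E6C = 0x11CD5 → wrap carry → 0x1CD6
  0x1CD6 + 0x867C = 0x0A352
  0xA352 + 0xBCBC = 0x1600E → wrap carry → 0x600F
  0x600F + 0x96BE = 0x0F6CD
One's-complement sum = 0xF6CD.
Checksum = ~0xF6CD & 0xFFFF = 0x0932.

0932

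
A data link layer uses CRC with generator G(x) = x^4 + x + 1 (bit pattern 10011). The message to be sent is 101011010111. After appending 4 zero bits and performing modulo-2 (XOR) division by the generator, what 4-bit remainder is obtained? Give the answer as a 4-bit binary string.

1001

Append 4 zeros: 1010110101110000. Divide by 10011 (XOR where the leading bit is 1):
  pos 0: 10101 XOR 10011 = 00110
  pos 2: 11010 XOR 10011 = 01001
  pos 3: 10011 XOR 10011 = 00000
  pos 9: 11100 XOR 10011 = 01111
  pos 10: 11110 XOR 10011 = 01101
  pos 11: 11010 XOR 10011 = 01001
Remainder (last 4 bits) = 1001. This is the CRC / FCS.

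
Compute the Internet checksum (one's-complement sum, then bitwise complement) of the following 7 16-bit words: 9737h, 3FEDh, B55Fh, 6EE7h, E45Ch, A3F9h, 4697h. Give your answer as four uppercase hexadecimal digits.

One's-complement addition (fold any carry out of bit 15 back into bit 0):
  0x9737 + 0x3FED = 0x0D724
  0xD724 + 0xB55F = 0x18C83 → wrap carry → 0x8C84
  0x8C84 + 0x6EE7 = 0x0FB6B
  0xFB6B + 0xE45C = 0x1DFC7 → wrap carry → 0xDFC8
  0xDFC8 + 0xA3F9 = 0x183C1 → wrap carry → 0x83C2
  0x83C2 + 0x4697 = 0x0CA59
One's-complement sum = 0xCA59.
Checksum = ~0xCA59 & 0xFFFF = 0x35A6.

35A6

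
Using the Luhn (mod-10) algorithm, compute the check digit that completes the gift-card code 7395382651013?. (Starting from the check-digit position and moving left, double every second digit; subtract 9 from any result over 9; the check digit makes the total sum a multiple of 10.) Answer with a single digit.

5

Partial digits right→left: 3 1 0 1 5 6 2 8 3 5 9 3 7
Double every second digit counting from the check-digit position (so the 1st, 3rd, 5th, ... of the partial from the right).
  doubled (with −9 where >9): 6 0 1 4 6 9 5 → sum 31
  kept as-is: 1 1 6 8 5 3 → sum 24
Total = 31 + 24 = 55.
Check digit = (10 − (55 mod 10)) mod 10 = 5.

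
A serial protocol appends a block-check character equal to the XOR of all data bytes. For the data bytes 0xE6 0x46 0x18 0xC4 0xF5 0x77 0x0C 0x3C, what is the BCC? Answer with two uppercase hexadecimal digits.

XOR the bytes together:
  start with 0xE6
  0xE6 ⊕ 0x46 = 0xA0
  0xA0 ⊕ 0x18 = 0xB8
  0xB8 ⊕ 0xC4 = 0x7C
  0x7C ⊕ 0xF5 = 0x89
  0x89 ⊕ 0x77 = 0xFE
  0xFE ⊕ 0x0C = 0xF2
  0xF2 ⊕ 0x3C = 0xCE

CE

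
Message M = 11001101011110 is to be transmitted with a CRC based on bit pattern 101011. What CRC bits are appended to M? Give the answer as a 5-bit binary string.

01000

Append 5 zeros: 1100110101111000000. Divide by 101011 (XOR where the leading bit is 1):
  pos 0: 110011 XOR 101011 = 011000
  pos 1: 110000 XOR 101011 = 011011
  pos 2: 110111 XOR 101011 = 011100
  pos 3: 111000 XOR 101011 = 010011
  pos 4: 100111 XOR 101011 = 001100
  pos 6: 110011 XOR 101011 = 011000
  pos 7: 110001 XOR 101011 = 011010
  pos 8: 110100 XOR 101011 = 011111
  pos 9: 111110 XOR 101011 = 010101
  pos 10: 101010 XOR 101011 = 000001
Remainder (last 5 bits) = 01000. This is the CRC / FCS.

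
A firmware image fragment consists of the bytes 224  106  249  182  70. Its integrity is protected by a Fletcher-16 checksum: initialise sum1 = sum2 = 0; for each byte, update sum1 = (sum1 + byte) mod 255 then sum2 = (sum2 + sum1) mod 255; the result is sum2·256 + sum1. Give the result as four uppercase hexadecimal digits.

AF42

Running sums (mod 255):
  after byte 0 (224): sum1=224, sum2=224
  after byte 1 (106): sum1=75, sum2=44
  after byte 2 (249): sum1=69, sum2=113
  after byte 3 (182): sum1=251, sum2=109
  after byte 4 (70): sum1=66, sum2=175
Checksum = sum2·256 + sum1 = 175·256 + 66 = 44866 = 0xAF42.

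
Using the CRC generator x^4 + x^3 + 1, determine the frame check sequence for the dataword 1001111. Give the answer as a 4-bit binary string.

0000

Append 4 zeros: 10011110000. Divide by 11001 (XOR where the leading bit is 1):
  pos 0: 10011 XOR 11001 = 01010
  pos 1: 10101 XOR 11001 = 01100
  pos 2: 11001 XOR 11001 = 00000
Remainder (last 4 bits) = 0000. This is the CRC / FCS.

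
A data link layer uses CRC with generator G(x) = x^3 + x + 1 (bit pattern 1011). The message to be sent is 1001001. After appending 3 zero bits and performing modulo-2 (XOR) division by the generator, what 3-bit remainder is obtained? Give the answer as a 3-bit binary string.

Append 3 zeros: 1001001000. Divide by 1011 (XOR where the leading bit is 1):
  pos 0: 1001 XOR 1011 = 0010
  pos 2: 1000 XOR 1011 = 0011
  pos 4: 1110 XOR 1011 = 0101
  pos 5: 1010 XOR 1011 = 0001
Remainder (last 3 bits) = 010. This is the CRC / FCS.

010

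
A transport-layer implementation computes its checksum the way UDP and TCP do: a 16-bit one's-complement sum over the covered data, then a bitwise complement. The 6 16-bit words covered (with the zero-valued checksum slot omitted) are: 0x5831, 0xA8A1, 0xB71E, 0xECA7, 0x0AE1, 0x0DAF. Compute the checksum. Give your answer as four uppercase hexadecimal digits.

42D6

One's-complement addition (fold any carry out of bit 15 back into bit 0):
  0x5831 + 0xA8A1 = 0x100D2 → wrap carry → 0x00D3
  0x00D3 + 0xB71E = 0x0B7F1
  0xB7F1 + 0xECA7 = 0x1A498 → wrap carry → 0xA499
  0xA499 + 0x0AE1 = 0x0AF7A
  0xAF7A + 0x0DAF = 0x0BD29
One's-complement sum = 0xBD29.
Checksum = ~0xBD29 & 0xFFFF = 0x42D6.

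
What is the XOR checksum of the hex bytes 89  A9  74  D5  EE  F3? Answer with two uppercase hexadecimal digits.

XOR the bytes together:
  start with 0x89
  0x89 ⊕ 0xA9 = 0x20
  0x20 ⊕ 0x74 = 0x54
  0x54 ⊕ 0xD5 = 0x81
  0x81 ⊕ 0xEE = 0x6F
  0x6F ⊕ 0xF3 = 0x9C

9C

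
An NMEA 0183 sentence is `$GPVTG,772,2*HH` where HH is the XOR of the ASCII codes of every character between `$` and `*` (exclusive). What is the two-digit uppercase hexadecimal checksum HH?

52

XOR the ASCII codes of the payload characters:
  'G' = 0x47 → acc = 0x47
  'P' = 0x50 → acc = 0x17
  'V' = 0x56 → acc = 0x41
  'T' = 0x54 → acc = 0x15
  'G' = 0x47 → acc = 0x52
  ',' = 0x2C → acc = 0x7E
  '7' = 0x37 → acc = 0x49
  '7' = 0x37 → acc = 0x7E
  '2' = 0x32 → acc = 0x4C
  ',' = 0x2C → acc = 0x60
  '2' = 0x32 → acc = 0x52
Checksum = 0x52.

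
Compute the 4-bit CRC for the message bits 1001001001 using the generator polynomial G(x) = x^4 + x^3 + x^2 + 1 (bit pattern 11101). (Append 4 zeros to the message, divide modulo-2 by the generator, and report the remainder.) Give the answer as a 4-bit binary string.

1010

Append 4 zeros: 10010010010000. Divide by 11101 (XOR where the leading bit is 1):
  pos 0: 10010 XOR 11101 = 01111
  pos 1: 11110 XOR 11101 = 00011
  pos 4: 11100 XOR 11101 = 00001
  pos 8: 11000 XOR 11101 = 00101
Remainder (last 4 bits) = 1010. This is the CRC / FCS.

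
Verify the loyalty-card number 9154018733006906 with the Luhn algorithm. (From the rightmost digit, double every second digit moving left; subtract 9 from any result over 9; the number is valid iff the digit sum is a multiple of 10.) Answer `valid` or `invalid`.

invalid

From the right, keep odd positions and double even positions (subtract 9 from any doubled value over 9):
  doubled (positions 2,4,...): 0 3 0 6 7 0 1 9 → sum 26
  kept (positions 1,3,...): 6 9 0 3 7 1 4 1 → sum 31
Total = 57.
57 mod 10 = 7, so the number is invalid.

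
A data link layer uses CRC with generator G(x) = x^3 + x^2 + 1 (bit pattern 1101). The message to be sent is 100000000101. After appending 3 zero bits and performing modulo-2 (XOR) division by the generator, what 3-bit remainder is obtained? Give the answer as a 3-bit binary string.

Append 3 zeros: 100000000101000. Divide by 1101 (XOR where the leading bit is 1):
  pos 0: 1000 XOR 1101 = 0101
  pos 1: 1010 XOR 1101 = 0111
  pos 2: 1110 XOR 1101 = 0011
  pos 4: 1100 XOR 1101 = 0001
  pos 7: 1010 XOR 1101 = 0111
  pos 8: 1111 XOR 1101 = 0010
  pos 10: 1000 XOR 1101 = 0101
  pos 11: 1010 XOR 1101 = 0111
Remainder (last 3 bits) = 111. This is the CRC / FCS.

111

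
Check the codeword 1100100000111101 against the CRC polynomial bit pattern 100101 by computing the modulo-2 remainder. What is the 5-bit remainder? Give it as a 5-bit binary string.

Modulo-2 division of 1100100000111101 by 100101:
  pos 0: 110010 XOR 100101 = 010111
  pos 1: 101110 XOR 100101 = 001011
  pos 3: 101100 XOR 100101 = 001001
  pos 5: 100101 XOR 100101 = 000000
Remainder = 11101 (nonzero — an error is detected).

11101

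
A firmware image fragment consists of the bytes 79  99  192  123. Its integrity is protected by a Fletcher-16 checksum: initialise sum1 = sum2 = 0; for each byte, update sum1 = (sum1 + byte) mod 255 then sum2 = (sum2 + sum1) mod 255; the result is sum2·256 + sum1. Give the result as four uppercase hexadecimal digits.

64EE

Running sums (mod 255):
  after byte 0 (79): sum1=79, sum2=79
  after byte 1 (99): sum1=178, sum2=2
  after byte 2 (192): sum1=115, sum2=117
  after byte 3 (123): sum1=238, sum2=100
Checksum = sum2·256 + sum1 = 100·256 + 238 = 25838 = 0x64EE.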